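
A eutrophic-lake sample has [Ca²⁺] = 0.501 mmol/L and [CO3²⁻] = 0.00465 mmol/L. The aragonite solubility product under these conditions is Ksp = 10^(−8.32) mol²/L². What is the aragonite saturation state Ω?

Ksp = 10^(−8.32) = 4.786×10^-9
Ω = [Ca²⁺][CO3²⁻]/Ksp = (0.501×10^-3)(0.00465×10^-3) / 4.786×10^-9 = 0.487

Ω = 0.487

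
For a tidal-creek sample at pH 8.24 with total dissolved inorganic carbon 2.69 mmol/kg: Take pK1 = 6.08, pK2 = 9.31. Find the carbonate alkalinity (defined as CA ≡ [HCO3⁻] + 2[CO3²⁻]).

CA = 2.88 mmol/kg

CA = [HCO3⁻] + 2[CO3²⁻] = (α₁ + 2α₂)·DIC
At pH 8.24: [H⁺]/K1 = 10^-2.16 = 0.0069183, K2/[H⁺] = 10^-1.07 = 0.085114
α₁ = 1/(1 + 0.0069183 + 0.085114) = 1/1.0920 = 0.9157; α₂ = α₁·K2/[H⁺] = 0.07794
α₁ + 2α₂ = 1.0716
CA = 1.0716 × 2.69 = 2.88 mmol/kg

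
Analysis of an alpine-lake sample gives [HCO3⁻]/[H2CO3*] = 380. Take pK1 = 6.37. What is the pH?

From K1 = [H⁺][HCO3⁻]/[H2CO3*]:  pH = pK1 + log₁₀([HCO3⁻]/[H2CO3*])
log₁₀(380) = +2.580
pH = 6.37 + (+2.580) = 8.95

pH = 8.95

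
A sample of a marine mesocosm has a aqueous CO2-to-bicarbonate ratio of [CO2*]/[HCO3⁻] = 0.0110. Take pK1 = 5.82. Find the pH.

pH = 7.78

From K1 = [H⁺][HCO3⁻]/[CO2*]:  pH = pK1 − log₁₀([CO2*]/[HCO3⁻])
log₁₀(0.0110) = -1.959
pH = 5.82 − (-1.959) = 7.78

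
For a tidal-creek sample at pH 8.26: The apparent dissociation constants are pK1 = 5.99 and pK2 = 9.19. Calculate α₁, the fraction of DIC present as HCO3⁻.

α₁ = 1 / (1 + [H⁺]/K1 + K2/[H⁺]) = 1 / (1 + 10^-2.27 + 10^-0.93)
   = 1 / (1 + 0.0053703 + 0.11749) = 1/1.1229 = 0.8906

α₁ = 0.891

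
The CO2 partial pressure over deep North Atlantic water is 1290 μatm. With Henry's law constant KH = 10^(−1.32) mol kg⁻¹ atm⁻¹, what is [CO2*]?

KH = 10^(−1.32) = 4.786×10^-2 mol kg⁻¹ atm⁻¹
[CO2*] = KH · pCO2 = 4.786×10^-2 × 1290×10^-6 atm = 6.17×10^-5 mol/kg

[CO2*] = 61.7 μmol/kg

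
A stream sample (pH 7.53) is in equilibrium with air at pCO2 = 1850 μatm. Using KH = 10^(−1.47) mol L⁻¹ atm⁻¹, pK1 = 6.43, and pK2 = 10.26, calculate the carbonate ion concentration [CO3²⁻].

[CO3²⁻] = 1.47 μmol/L

[CO2*] = KH · pCO2 = 10^(−1.47) × 1850×10^-6 = 6.269×10^-5 mol/L
α₀ = 1/(1 + K1/[H⁺] + K1K2/[H⁺]²) = 1/(1 + 10^+1.10 + 10^-1.63) = 0.07346
DIC = [CO2*]/α₀ = 6.269×10^-5 / 0.07346 = 0.8533 mmol/L
[CO3²⁻] = α₂·DIC; α₂ = 0.001722, so [CO3²⁻] = 0.001722 × 0.8533 = 0.00147 mmol/L = 1.47 μmol/L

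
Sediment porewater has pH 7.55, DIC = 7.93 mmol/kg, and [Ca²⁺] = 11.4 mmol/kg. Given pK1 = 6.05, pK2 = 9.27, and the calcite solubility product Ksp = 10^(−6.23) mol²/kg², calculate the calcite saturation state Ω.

α₂ = 1 / (1 + [H⁺]/K2 + [H⁺]²/(K1K2)) = 1 / (1 + 10^+1.72 + 10^+0.22)
   = 1 / (1 + 52.481 + 1.6596) = 1/55.140 = 0.01814
[CO3²⁻] = α₂ × DIC = 0.01814 × 7.93 = 0.1438 mmol/kg
Ksp = 10^(−6.23) = 5.888×10^-7
Ω = [Ca²⁺][CO3²⁻]/Ksp = (11.4×10^-3)(1.438×10^-4) / 5.888×10^-7 = 2.78

Ω = 2.78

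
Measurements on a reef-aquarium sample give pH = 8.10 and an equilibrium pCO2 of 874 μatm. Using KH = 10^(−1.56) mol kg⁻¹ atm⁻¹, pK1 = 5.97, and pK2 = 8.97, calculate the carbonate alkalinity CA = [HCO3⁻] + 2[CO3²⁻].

CA = 4.12 mmol/kg

[CO2*] = KH · pCO2 = 10^(−1.56) × 874×10^-6 = 2.407×10^-5 mol/kg
α₀ = 1/(1 + K1/[H⁺] + K1K2/[H⁺]²) = 1/(1 + 10^+2.13 + 10^+1.26) = 0.006490
DIC = [CO2*]/α₀ = 2.407×10^-5 / 0.006490 = 3.709 mmol/kg
CA = (α₁ + 2α₂)·DIC = (0.8754 + 2×0.1181) × 3.709 = 4.12 mmol/kg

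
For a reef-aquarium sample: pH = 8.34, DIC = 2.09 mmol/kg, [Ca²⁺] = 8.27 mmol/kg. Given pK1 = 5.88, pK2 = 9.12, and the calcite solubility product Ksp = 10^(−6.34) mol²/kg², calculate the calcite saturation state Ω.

α₂ = 1 / (1 + [H⁺]/K2 + [H⁺]²/(K1K2)) = 1 / (1 + 10^+0.78 + 10^-1.68)
   = 1 / (1 + 6.0256 + 0.020893) = 1/7.0465 = 0.1419
[CO3²⁻] = α₂ × DIC = 0.1419 × 2.09 = 0.2966 mmol/kg
Ksp = 10^(−6.34) = 4.571×10^-7
Ω = [Ca²⁺][CO3²⁻]/Ksp = (8.27×10^-3)(2.966×10^-4) / 4.571×10^-7 = 5.37

Ω = 5.37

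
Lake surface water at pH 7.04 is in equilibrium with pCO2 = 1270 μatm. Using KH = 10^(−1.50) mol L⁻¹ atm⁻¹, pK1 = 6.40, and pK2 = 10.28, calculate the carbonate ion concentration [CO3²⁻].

[CO2*] = KH · pCO2 = 10^(−1.50) × 1270×10^-6 = 4.016×10^-5 mol/L
α₀ = 1/(1 + K1/[H⁺] + K1K2/[H⁺]²) = 1/(1 + 10^+0.64 + 10^-2.60) = 0.1863
DIC = [CO2*]/α₀ = 4.016×10^-5 / 0.1863 = 0.2156 mmol/L
[CO3²⁻] = α₂·DIC; α₂ = 0.0004680, so [CO3²⁻] = 0.0004680 × 0.2156 = 0.000101 mmol/L = 0.101 μmol/L

[CO3²⁻] = 0.101 μmol/L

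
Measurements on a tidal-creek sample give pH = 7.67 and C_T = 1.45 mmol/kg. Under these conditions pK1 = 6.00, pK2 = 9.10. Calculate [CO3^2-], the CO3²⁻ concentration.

α₂ = 1 / (1 + [H⁺]/K2 + [H⁺]²/(K1K2)) = 1 / (1 + 10^+1.43 + 10^-0.24)
   = 1 / (1 + 26.915 + 0.57544) = 1/28.491 = 0.03510
[CO3²⁻] = α₂ × DIC = 0.03510 × 1.45 = 0.0509 mmol/kg

[CO3²⁻] = 0.0509 mmol/kg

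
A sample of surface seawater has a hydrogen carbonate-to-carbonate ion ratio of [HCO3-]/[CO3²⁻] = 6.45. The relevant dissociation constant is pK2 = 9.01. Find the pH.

From K2 = [H⁺][CO3²⁻]/[HCO3-]:  pH = pK2 − log₁₀([HCO3-]/[CO3²⁻])
log₁₀(6.45) = +0.810
pH = 9.01 − (+0.810) = 8.20

pH = 8.20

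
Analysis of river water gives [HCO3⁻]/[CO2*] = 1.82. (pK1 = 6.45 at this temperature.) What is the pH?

From K1 = [H⁺][HCO3⁻]/[CO2*]:  pH = pK1 + log₁₀([HCO3⁻]/[CO2*])
log₁₀(1.82) = +0.260
pH = 6.45 + (+0.260) = 6.71

pH = 6.71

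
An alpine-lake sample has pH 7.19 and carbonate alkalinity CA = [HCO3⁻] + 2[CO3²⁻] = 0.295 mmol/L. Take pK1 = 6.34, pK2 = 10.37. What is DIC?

CA = [HCO3⁻] + 2[CO3²⁻] = (α₁ + 2α₂)·DIC
At pH 7.19: [H⁺]/K1 = 10^-0.85 = 0.14125, K2/[H⁺] = 10^-3.18 = 0.00066069
α₁ = 1/(1 + 0.14125 + 0.00066069) = 1/1.1419 = 0.8757; α₂ = α₁·K2/[H⁺] = 0.0005786
α₁ + 2α₂ = 0.8769
DIC = CA / (α₁ + 2α₂) = 0.295 / 0.8769 = 0.336 mmol/L

DIC = 0.336 mmol/L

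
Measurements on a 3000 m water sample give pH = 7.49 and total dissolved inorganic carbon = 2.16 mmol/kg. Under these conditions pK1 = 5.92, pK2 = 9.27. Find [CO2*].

[CO2*] = 0.0557 mmol/kg

α₀ = 1 / (1 + K1/[H⁺] + K1K2/[H⁺]²) = 1 / (1 + 10^+1.57 + 10^-0.21)
   = 1 / (1 + 37.154 + 0.61660) = 1/38.770 = 0.02579
[CO2*] = α₀ × DIC = 0.02579 × 2.16 = 0.0557 mmol/kg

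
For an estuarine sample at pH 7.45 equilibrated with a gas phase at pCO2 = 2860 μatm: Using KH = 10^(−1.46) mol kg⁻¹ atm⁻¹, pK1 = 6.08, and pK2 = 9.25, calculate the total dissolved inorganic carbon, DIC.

DIC = 2.46 mmol/kg

[CO2*] = KH · pCO2 = 10^(−1.46) × 2860×10^-6 = 9.917×10^-5 mol/kg
α₀ = 1/(1 + K1/[H⁺] + K1K2/[H⁺]²) = 1/(1 + 10^+1.37 + 10^-0.43) = 0.04030
DIC = [CO2*]/α₀ = 9.917×10^-5 / 0.04030 = 2.46 mmol/kg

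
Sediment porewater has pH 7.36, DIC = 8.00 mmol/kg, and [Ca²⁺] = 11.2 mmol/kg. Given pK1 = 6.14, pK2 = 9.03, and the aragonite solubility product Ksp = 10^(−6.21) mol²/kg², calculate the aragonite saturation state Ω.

Ω = 2.87

α₂ = 1 / (1 + [H⁺]/K2 + [H⁺]²/(K1K2)) = 1 / (1 + 10^+1.67 + 10^+0.45)
   = 1 / (1 + 46.774 + 2.8184) = 1/50.592 = 0.01977
[CO3²⁻] = α₂ × DIC = 0.01977 × 8.00 = 0.1581 mmol/kg
Ksp = 10^(−6.21) = 6.166×10^-7
Ω = [Ca²⁺][CO3²⁻]/Ksp = (11.2×10^-3)(1.581×10^-4) / 6.166×10^-7 = 2.87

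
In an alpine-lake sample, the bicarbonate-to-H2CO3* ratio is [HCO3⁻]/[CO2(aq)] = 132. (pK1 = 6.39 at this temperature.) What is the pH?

pH = 8.51

From K1 = [H⁺][HCO3⁻]/[CO2(aq)]:  pH = pK1 + log₁₀([HCO3⁻]/[CO2(aq)])
log₁₀(132) = +2.121
pH = 6.39 + (+2.121) = 8.51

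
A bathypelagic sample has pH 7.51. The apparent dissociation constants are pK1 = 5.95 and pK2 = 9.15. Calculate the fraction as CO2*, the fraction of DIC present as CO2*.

α₀ = 0.0262

α₀ = 1 / (1 + K1/[H⁺] + K1K2/[H⁺]²) = 1 / (1 + 10^+1.56 + 10^-0.08)
   = 1 / (1 + 36.308 + 0.83176) = 1/38.140 = 0.02622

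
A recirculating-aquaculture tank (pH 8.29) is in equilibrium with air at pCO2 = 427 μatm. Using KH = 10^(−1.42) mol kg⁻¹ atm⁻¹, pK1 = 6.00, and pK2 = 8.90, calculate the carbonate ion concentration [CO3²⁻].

[CO2*] = KH · pCO2 = 10^(−1.42) × 427×10^-6 = 1.623×10^-5 mol/kg
α₀ = 1/(1 + K1/[H⁺] + K1K2/[H⁺]²) = 1/(1 + 10^+2.29 + 10^+1.68) = 0.004101
DIC = [CO2*]/α₀ = 1.623×10^-5 / 0.004101 = 3.959 mmol/kg
[CO3²⁻] = α₂·DIC; α₂ = 0.1963, so [CO3²⁻] = 0.1963 × 3.959 = 0.777 mmol/kg

[CO3²⁻] = 0.777 mmol/kg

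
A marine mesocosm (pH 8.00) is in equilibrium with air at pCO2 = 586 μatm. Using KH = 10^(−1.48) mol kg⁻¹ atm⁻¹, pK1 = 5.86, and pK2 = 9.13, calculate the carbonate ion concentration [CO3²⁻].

[CO2*] = KH · pCO2 = 10^(−1.48) × 586×10^-6 = 1.940×10^-5 mol/kg
α₀ = 1/(1 + K1/[H⁺] + K1K2/[H⁺]²) = 1/(1 + 10^+2.14 + 10^+1.01) = 0.006699
DIC = [CO2*]/α₀ = 1.940×10^-5 / 0.006699 = 2.897 mmol/kg
[CO3²⁻] = α₂·DIC; α₂ = 0.06855, so [CO3²⁻] = 0.06855 × 2.897 = 0.199 mmol/kg

[CO3²⁻] = 0.199 mmol/kg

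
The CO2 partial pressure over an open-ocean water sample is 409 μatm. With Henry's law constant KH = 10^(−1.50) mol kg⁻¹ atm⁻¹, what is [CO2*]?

[CO2*] = 12.9 μmol/kg

KH = 10^(−1.50) = 3.162×10^-2 mol kg⁻¹ atm⁻¹
[CO2*] = KH · pCO2 = 3.162×10^-2 × 409×10^-6 atm = 1.29×10^-5 mol/kg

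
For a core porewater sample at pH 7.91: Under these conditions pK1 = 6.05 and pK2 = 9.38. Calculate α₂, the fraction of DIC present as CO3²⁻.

α₂ = 0.0323

α₂ = 1 / (1 + [H⁺]/K2 + [H⁺]²/(K1K2)) = 1 / (1 + 10^+1.47 + 10^-0.39)
   = 1 / (1 + 29.512 + 0.40738) = 1/30.919 = 0.03234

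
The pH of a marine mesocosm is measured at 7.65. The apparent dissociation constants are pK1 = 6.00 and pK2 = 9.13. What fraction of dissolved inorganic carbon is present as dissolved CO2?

α₀ = 0.0212

α₀ = 1 / (1 + K1/[H⁺] + K1K2/[H⁺]²) = 1 / (1 + 10^+1.65 + 10^+0.17)
   = 1 / (1 + 44.668 + 1.4791) = 1/47.147 = 0.02121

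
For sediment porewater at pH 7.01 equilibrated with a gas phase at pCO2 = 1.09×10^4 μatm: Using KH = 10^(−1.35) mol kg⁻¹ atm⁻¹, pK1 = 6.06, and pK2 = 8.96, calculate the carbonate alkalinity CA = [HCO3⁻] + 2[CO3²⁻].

[CO2*] = KH · pCO2 = 10^(−1.35) × 1.09×10^4×10^-6 = 4.869×10^-4 mol/kg
α₀ = 1/(1 + K1/[H⁺] + K1K2/[H⁺]²) = 1/(1 + 10^+0.95 + 10^-1.00) = 0.09988
DIC = [CO2*]/α₀ = 4.869×10^-4 / 0.09988 = 4.875 mmol/kg
CA = (α₁ + 2α₂)·DIC = (0.8901 + 2×0.009988) × 4.875 = 4.44 mmol/kg

CA = 4.44 mmol/kg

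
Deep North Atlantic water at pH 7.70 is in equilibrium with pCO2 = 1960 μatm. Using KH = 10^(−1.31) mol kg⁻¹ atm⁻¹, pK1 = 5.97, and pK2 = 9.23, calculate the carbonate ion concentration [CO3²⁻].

[CO3²⁻] = 0.152 mmol/kg

[CO2*] = KH · pCO2 = 10^(−1.31) × 1960×10^-6 = 9.600×10^-5 mol/kg
α₀ = 1/(1 + K1/[H⁺] + K1K2/[H⁺]²) = 1/(1 + 10^+1.73 + 10^+0.20) = 0.01777
DIC = [CO2*]/α₀ = 9.600×10^-5 / 0.01777 = 5.403 mmol/kg
[CO3²⁻] = α₂·DIC; α₂ = 0.02816, so [CO3²⁻] = 0.02816 × 5.403 = 0.152 mmol/kg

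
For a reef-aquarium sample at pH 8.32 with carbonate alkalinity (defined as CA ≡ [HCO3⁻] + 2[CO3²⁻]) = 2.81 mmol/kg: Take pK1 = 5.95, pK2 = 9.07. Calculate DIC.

CA = [HCO3⁻] + 2[CO3²⁻] = (α₁ + 2α₂)·DIC
At pH 8.32: [H⁺]/K1 = 10^-2.37 = 0.0042658, K2/[H⁺] = 10^-0.75 = 0.17783
α₁ = 1/(1 + 0.0042658 + 0.17783) = 1/1.1821 = 0.8460; α₂ = α₁·K2/[H⁺] = 0.1504
α₁ + 2α₂ = 1.1468
DIC = CA / (α₁ + 2α₂) = 2.81 / 1.1468 = 2.45 mmol/kg

DIC = 2.45 mmol/kg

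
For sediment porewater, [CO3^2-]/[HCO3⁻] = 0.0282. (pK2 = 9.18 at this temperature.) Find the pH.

From K2 = [H⁺][CO3^2-]/[HCO3⁻]:  pH = pK2 + log₁₀([CO3^2-]/[HCO3⁻])
log₁₀(0.0282) = -1.550
pH = 9.18 + (-1.550) = 7.63

pH = 7.63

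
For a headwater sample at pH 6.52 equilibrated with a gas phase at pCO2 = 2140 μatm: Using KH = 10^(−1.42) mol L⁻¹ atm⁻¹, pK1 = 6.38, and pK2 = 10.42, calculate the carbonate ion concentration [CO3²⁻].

[CO2*] = KH · pCO2 = 10^(−1.42) × 2140×10^-6 = 8.136×10^-5 mol/L
α₀ = 1/(1 + K1/[H⁺] + K1K2/[H⁺]²) = 1/(1 + 10^+0.14 + 10^-3.76) = 0.4201
DIC = [CO2*]/α₀ = 8.136×10^-5 / 0.4201 = 0.1937 mmol/L
[CO3²⁻] = α₂·DIC; α₂ = 7.300×10^-5, so [CO3²⁻] = 7.300×10^-5 × 0.1937 = 1.41×10^-5 mmol/L = 0.0141 μmol/L

[CO3²⁻] = 0.0141 μmol/L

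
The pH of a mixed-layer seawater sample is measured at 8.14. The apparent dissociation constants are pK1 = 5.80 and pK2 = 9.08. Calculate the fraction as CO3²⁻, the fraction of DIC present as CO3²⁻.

α₂ = 1 / (1 + [H⁺]/K2 + [H⁺]²/(K1K2)) = 1 / (1 + 10^+0.94 + 10^-1.40)
   = 1 / (1 + 8.7096 + 0.039811) = 1/9.7494 = 0.1026

α₂ = 0.103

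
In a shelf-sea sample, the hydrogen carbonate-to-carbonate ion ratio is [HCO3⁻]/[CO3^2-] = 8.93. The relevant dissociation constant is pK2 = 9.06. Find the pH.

From K2 = [H⁺][CO3^2-]/[HCO3⁻]:  pH = pK2 − log₁₀([HCO3⁻]/[CO3^2-])
log₁₀(8.93) = +0.951
pH = 9.06 − (+0.951) = 8.11

pH = 8.11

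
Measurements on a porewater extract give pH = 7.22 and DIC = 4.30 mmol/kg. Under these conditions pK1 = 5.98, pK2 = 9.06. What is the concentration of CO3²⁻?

[CO3²⁻] = 0.0580 mmol/kg

α₂ = 1 / (1 + [H⁺]/K2 + [H⁺]²/(K1K2)) = 1 / (1 + 10^+1.84 + 10^+0.60)
   = 1 / (1 + 69.183 + 3.9811) = 1/74.164 = 0.01348
[CO3²⁻] = α₂ × DIC = 0.01348 × 4.30 = 0.0580 mmol/kg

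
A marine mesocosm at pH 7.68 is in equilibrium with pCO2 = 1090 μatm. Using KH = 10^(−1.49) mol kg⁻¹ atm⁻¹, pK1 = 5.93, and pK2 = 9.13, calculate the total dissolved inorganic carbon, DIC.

DIC = 2.09 mmol/kg

[CO2*] = KH · pCO2 = 10^(−1.49) × 1090×10^-6 = 3.527×10^-5 mol/kg
α₀ = 1/(1 + K1/[H⁺] + K1K2/[H⁺]²) = 1/(1 + 10^+1.75 + 10^+0.30) = 0.01688
DIC = [CO2*]/α₀ = 3.527×10^-5 / 0.01688 = 2.09 mmol/kg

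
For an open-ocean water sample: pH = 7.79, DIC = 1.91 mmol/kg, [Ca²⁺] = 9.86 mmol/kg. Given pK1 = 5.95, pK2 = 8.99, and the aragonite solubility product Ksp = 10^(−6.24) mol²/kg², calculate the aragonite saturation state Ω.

α₂ = 1 / (1 + [H⁺]/K2 + [H⁺]²/(K1K2)) = 1 / (1 + 10^+1.20 + 10^-0.64)
   = 1 / (1 + 15.849 + 0.22909) = 1/17.078 = 0.05855
[CO3²⁻] = α₂ × DIC = 0.05855 × 1.91 = 0.1118 mmol/kg
Ksp = 10^(−6.24) = 5.754×10^-7
Ω = [Ca²⁺][CO3²⁻]/Ksp = (9.86×10^-3)(1.118×10^-4) / 5.754×10^-7 = 1.92

Ω = 1.92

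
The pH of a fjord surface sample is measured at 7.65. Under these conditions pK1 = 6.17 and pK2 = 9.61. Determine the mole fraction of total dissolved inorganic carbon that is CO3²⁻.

α₂ = 0.0105

α₂ = 1 / (1 + [H⁺]/K2 + [H⁺]²/(K1K2)) = 1 / (1 + 10^+1.96 + 10^+0.48)
   = 1 / (1 + 91.201 + 3.0200) = 1/95.221 = 0.01050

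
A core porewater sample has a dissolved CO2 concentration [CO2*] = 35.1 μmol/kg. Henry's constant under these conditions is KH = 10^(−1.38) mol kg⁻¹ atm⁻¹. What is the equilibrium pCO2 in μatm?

KH = 10^(−1.38) = 4.169×10^-2 mol kg⁻¹ atm⁻¹
pCO2 = [CO2*]/KH = 35.1×10^-6 / 4.169×10^-2 = 8.42×10^-4 atm = 842 μatm

pCO2 = 842 μatm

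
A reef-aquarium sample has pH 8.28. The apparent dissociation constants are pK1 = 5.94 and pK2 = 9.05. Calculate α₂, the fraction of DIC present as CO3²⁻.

α₂ = 0.145

α₂ = 1 / (1 + [H⁺]/K2 + [H⁺]²/(K1K2)) = 1 / (1 + 10^+0.77 + 10^-1.57)
   = 1 / (1 + 5.8884 + 0.026915) = 1/6.9154 = 0.1446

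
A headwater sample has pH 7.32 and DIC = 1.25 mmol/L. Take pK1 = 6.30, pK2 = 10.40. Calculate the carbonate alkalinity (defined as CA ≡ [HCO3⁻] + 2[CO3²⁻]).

CA = [HCO3⁻] + 2[CO3²⁻] = (α₁ + 2α₂)·DIC
At pH 7.32: [H⁺]/K1 = 10^-1.02 = 0.095499, K2/[H⁺] = 10^-3.08 = 0.00083176
α₁ = 1/(1 + 0.095499 + 0.00083176) = 1/1.0963 = 0.9121; α₂ = α₁·K2/[H⁺] = 0.0007587
α₁ + 2α₂ = 0.9137
CA = 0.9137 × 1.25 = 1.14 mmol/L

CA = 1.14 mmol/L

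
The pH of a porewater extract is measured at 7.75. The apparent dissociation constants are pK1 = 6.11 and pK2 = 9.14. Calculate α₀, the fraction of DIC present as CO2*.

α₀ = 0.0215

α₀ = 1 / (1 + K1/[H⁺] + K1K2/[H⁺]²) = 1 / (1 + 10^+1.64 + 10^+0.25)
   = 1 / (1 + 43.652 + 1.7783) = 1/46.430 = 0.02154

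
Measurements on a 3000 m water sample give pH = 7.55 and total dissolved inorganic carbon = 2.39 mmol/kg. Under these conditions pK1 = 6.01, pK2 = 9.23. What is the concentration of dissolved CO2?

α₀ = 1 / (1 + K1/[H⁺] + K1K2/[H⁺]²) = 1 / (1 + 10^+1.54 + 10^-0.14)
   = 1 / (1 + 34.674 + 0.72444) = 1/36.398 = 0.02747
[CO2*] = α₀ × DIC = 0.02747 × 2.39 = 0.0657 mmol/kg

[CO2*] = 0.0657 mmol/kg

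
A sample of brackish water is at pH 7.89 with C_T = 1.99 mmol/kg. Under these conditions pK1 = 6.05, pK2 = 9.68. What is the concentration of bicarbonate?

[HCO3⁻] = 1.93 mmol/kg

α₁ = 1 / (1 + [H⁺]/K1 + K2/[H⁺]) = 1 / (1 + 10^-1.84 + 10^-1.79)
   = 1 / (1 + 0.014454 + 0.016218) = 1/1.0307 = 0.9702
[HCO3⁻] = α₁ × DIC = 0.9702 × 1.99 = 1.93 mmol/kg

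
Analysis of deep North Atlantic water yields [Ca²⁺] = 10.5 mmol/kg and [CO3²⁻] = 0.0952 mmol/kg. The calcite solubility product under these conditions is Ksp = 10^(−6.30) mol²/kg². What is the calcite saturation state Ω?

Ω = 1.99

Ksp = 10^(−6.30) = 5.012×10^-7
Ω = [Ca²⁺][CO3²⁻]/Ksp = (10.5×10^-3)(0.0952×10^-3) / 5.012×10^-7 = 1.99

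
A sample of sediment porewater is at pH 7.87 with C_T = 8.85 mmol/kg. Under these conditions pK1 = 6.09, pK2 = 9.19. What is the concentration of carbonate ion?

α₂ = 1 / (1 + [H⁺]/K2 + [H⁺]²/(K1K2)) = 1 / (1 + 10^+1.32 + 10^-0.46)
   = 1 / (1 + 20.893 + 0.34674) = 1/22.240 = 0.04496
[CO3²⁻] = α₂ × DIC = 0.04496 × 8.85 = 0.398 mmol/kg

[CO3²⁻] = 0.398 mmol/kg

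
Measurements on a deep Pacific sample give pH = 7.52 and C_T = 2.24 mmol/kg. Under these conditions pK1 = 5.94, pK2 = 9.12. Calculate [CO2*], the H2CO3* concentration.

α₀ = 1 / (1 + K1/[H⁺] + K1K2/[H⁺]²) = 1 / (1 + 10^+1.58 + 10^-0.02)
   = 1 / (1 + 38.019 + 0.95499) = 1/39.974 = 0.02502
[CO2*] = α₀ × DIC = 0.02502 × 2.24 = 0.0560 mmol/kg

[CO2*] = 0.0560 mmol/kg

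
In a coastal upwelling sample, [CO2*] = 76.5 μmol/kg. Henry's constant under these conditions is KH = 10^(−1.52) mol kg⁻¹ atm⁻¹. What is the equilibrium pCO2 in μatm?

pCO2 = 2530 μatm

KH = 10^(−1.52) = 3.020×10^-2 mol kg⁻¹ atm⁻¹
pCO2 = [CO2*]/KH = 76.5×10^-6 / 3.020×10^-2 = 2.53×10^-3 atm = 2530 μatm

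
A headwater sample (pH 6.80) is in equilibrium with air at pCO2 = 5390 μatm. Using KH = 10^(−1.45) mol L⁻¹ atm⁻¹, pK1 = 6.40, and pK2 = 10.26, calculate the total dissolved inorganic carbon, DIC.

[CO2*] = KH · pCO2 = 10^(−1.45) × 5390×10^-6 = 1.912×10^-4 mol/L
α₀ = 1/(1 + K1/[H⁺] + K1K2/[H⁺]²) = 1/(1 + 10^+0.40 + 10^-3.06) = 0.2847
DIC = [CO2*]/α₀ = 1.912×10^-4 / 0.2847 = 0.672 mmol/L

DIC = 0.672 mmol/L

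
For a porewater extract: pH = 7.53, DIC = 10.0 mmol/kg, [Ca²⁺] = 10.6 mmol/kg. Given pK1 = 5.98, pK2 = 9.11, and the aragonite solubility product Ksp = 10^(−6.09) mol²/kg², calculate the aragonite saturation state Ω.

α₂ = 1 / (1 + [H⁺]/K2 + [H⁺]²/(K1K2)) = 1 / (1 + 10^+1.58 + 10^+0.03)
   = 1 / (1 + 38.019 + 1.0715) = 1/40.090 = 0.02494
[CO3²⁻] = α₂ × DIC = 0.02494 × 10.0 = 0.2494 mmol/kg
Ksp = 10^(−6.09) = 8.128×10^-7
Ω = [Ca²⁺][CO3²⁻]/Ksp = (10.6×10^-3)(2.494×10^-4) / 8.128×10^-7 = 3.25

Ω = 3.25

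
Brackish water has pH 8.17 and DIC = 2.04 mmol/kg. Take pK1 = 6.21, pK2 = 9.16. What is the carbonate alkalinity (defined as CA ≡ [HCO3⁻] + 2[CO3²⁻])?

CA = [HCO3⁻] + 2[CO3²⁻] = (α₁ + 2α₂)·DIC
At pH 8.17: [H⁺]/K1 = 10^-1.96 = 0.010965, K2/[H⁺] = 10^-0.99 = 0.10233
α₁ = 1/(1 + 0.010965 + 0.10233) = 1/1.1133 = 0.8982; α₂ = α₁·K2/[H⁺] = 0.09192
α₁ + 2α₂ = 1.0821
CA = 1.0821 × 2.04 = 2.21 mmol/kg

CA = 2.21 mmol/kg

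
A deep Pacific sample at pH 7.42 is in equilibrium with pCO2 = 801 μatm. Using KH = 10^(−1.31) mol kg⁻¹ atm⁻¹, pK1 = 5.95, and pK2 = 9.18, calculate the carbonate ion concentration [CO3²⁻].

[CO3²⁻] = 0.0201 mmol/kg

[CO2*] = KH · pCO2 = 10^(−1.31) × 801×10^-6 = 3.923×10^-5 mol/kg
α₀ = 1/(1 + K1/[H⁺] + K1K2/[H⁺]²) = 1/(1 + 10^+1.47 + 10^-0.29) = 0.03223
DIC = [CO2*]/α₀ = 3.923×10^-5 / 0.03223 = 1.217 mmol/kg
[CO3²⁻] = α₂·DIC; α₂ = 0.01653, so [CO3²⁻] = 0.01653 × 1.217 = 0.0201 mmol/kg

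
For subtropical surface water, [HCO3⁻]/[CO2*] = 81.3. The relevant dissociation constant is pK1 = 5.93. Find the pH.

From K1 = [H⁺][HCO3⁻]/[CO2*]:  pH = pK1 + log₁₀([HCO3⁻]/[CO2*])
log₁₀(81.3) = +1.910
pH = 5.93 + (+1.910) = 7.84

pH = 7.84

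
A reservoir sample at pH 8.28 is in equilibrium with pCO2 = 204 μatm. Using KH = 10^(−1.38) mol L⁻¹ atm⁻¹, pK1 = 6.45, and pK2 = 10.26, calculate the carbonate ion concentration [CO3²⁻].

[CO3²⁻] = 6.02 μmol/L

[CO2*] = KH · pCO2 = 10^(−1.38) × 204×10^-6 = 8.504×10^-6 mol/L
α₀ = 1/(1 + K1/[H⁺] + K1K2/[H⁺]²) = 1/(1 + 10^+1.83 + 10^-0.15) = 0.01443
DIC = [CO2*]/α₀ = 8.504×10^-6 / 0.01443 = 0.5895 mmol/L
[CO3²⁻] = α₂·DIC; α₂ = 0.01021, so [CO3²⁻] = 0.01021 × 0.5895 = 0.00602 mmol/L = 6.02 μmol/L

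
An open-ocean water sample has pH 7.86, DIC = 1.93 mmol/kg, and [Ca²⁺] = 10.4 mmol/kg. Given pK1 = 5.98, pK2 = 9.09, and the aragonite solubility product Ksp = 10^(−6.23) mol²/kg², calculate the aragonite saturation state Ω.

α₂ = 1 / (1 + [H⁺]/K2 + [H⁺]²/(K1K2)) = 1 / (1 + 10^+1.23 + 10^-0.65)
   = 1 / (1 + 16.982 + 0.22387) = 1/18.206 = 0.05493
[CO3²⁻] = α₂ × DIC = 0.05493 × 1.93 = 0.1060 mmol/kg
Ksp = 10^(−6.23) = 5.888×10^-7
Ω = [Ca²⁺][CO3²⁻]/Ksp = (10.4×10^-3)(1.060×10^-4) / 5.888×10^-7 = 1.87

Ω = 1.87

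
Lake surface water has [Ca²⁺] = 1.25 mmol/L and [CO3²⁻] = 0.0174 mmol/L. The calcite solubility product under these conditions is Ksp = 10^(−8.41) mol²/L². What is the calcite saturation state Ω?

Ω = 5.59

Ksp = 10^(−8.41) = 3.890×10^-9
Ω = [Ca²⁺][CO3²⁻]/Ksp = (1.25×10^-3)(0.0174×10^-3) / 3.890×10^-9 = 5.59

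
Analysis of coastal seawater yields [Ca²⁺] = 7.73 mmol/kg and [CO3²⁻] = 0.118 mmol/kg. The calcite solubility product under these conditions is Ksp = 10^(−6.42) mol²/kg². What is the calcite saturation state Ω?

Ksp = 10^(−6.42) = 3.802×10^-7
Ω = [Ca²⁺][CO3²⁻]/Ksp = (7.73×10^-3)(0.118×10^-3) / 3.802×10^-7 = 2.40

Ω = 2.40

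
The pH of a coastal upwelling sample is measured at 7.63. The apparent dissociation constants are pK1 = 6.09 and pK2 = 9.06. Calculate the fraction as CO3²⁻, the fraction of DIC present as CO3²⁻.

α₂ = 1 / (1 + [H⁺]/K2 + [H⁺]²/(K1K2)) = 1 / (1 + 10^+1.43 + 10^-0.11)
   = 1 / (1 + 26.915 + 0.77625) = 1/28.692 = 0.03485

α₂ = 0.0349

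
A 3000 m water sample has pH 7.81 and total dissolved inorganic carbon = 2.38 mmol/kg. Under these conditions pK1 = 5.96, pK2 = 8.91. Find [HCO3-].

[HCO3⁻] = 2.18 mmol/kg

α₁ = 1 / (1 + [H⁺]/K1 + K2/[H⁺]) = 1 / (1 + 10^-1.85 + 10^-1.10)
   = 1 / (1 + 0.014125 + 0.079433) = 1/1.0936 = 0.9144
[HCO3⁻] = α₁ × DIC = 0.9144 × 2.38 = 2.18 mmol/kg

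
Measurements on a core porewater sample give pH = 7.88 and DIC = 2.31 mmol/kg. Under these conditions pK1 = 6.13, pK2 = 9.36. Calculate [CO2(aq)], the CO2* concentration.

[CO2*] = 0.0391 mmol/kg

α₀ = 1 / (1 + K1/[H⁺] + K1K2/[H⁺]²) = 1 / (1 + 10^+1.75 + 10^+0.27)
   = 1 / (1 + 56.234 + 1.8621) = 1/59.096 = 0.01692
[CO2*] = α₀ × DIC = 0.01692 × 2.31 = 0.0391 mmol/kg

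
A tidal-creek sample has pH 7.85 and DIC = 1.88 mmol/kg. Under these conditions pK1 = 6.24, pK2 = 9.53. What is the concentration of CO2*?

[CO2*] = 0.0441 mmol/kg

α₀ = 1 / (1 + K1/[H⁺] + K1K2/[H⁺]²) = 1 / (1 + 10^+1.61 + 10^-0.07)
   = 1 / (1 + 40.738 + 0.85114) = 1/42.589 = 0.02348
[CO2*] = α₀ × DIC = 0.02348 × 1.88 = 0.0441 mmol/kg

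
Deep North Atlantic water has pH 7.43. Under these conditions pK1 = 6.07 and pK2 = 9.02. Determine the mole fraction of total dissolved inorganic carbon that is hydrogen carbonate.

α₁ = 1 / (1 + [H⁺]/K1 + K2/[H⁺]) = 1 / (1 + 10^-1.36 + 10^-1.59)
   = 1 / (1 + 0.043652 + 0.025704) = 1/1.0694 = 0.9351

α₁ = 0.935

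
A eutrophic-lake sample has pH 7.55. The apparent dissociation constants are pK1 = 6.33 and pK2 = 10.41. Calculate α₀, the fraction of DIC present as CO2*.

α₀ = 1 / (1 + K1/[H⁺] + K1K2/[H⁺]²) = 1 / (1 + 10^+1.22 + 10^-1.64)
   = 1 / (1 + 16.596 + 0.022909) = 1/17.619 = 0.05676

α₀ = 0.0568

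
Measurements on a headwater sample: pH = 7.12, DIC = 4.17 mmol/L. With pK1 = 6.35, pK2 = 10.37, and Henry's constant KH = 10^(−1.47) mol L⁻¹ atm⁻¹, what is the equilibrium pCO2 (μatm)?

pCO2 = 1.79×10^4 μatm

α₀ = 1 / (1 + K1/[H⁺] + K1K2/[H⁺]²) = 1 / (1 + 10^+0.77 + 10^-2.48)
   = 1 / (1 + 5.8884 + 0.0033113) = 1/6.8917 = 0.1451
[CO2*] = α₀ × DIC = 0.1451 × 4.17 = 0.6051 mmol/L
pCO2 = [CO2*]/KH = 6.051×10^-4 / 3.388×10^-2 = 1.79×10^4 μatm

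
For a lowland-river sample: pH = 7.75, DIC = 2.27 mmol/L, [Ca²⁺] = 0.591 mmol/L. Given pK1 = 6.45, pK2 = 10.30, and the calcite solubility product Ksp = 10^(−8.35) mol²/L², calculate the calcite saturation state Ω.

α₂ = 1 / (1 + [H⁺]/K2 + [H⁺]²/(K1K2)) = 1 / (1 + 10^+2.55 + 10^+1.25)
   = 1 / (1 + 354.81 + 17.783) = 1/373.60 = 0.002677
[CO3²⁻] = α₂ × DIC = 0.002677 × 2.27 = 0.006076 mmol/L = 6.076 μmol/L
Ksp = 10^(−8.35) = 4.467×10^-9
Ω = [Ca²⁺][CO3²⁻]/Ksp = (0.591×10^-3)(6.076×10^-6) / 4.467×10^-9 = 0.804

Ω = 0.804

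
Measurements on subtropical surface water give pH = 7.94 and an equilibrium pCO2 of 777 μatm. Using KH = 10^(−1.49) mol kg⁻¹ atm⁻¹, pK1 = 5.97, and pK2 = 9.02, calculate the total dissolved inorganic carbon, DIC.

DIC = 2.57 mmol/kg

[CO2*] = KH · pCO2 = 10^(−1.49) × 777×10^-6 = 2.514×10^-5 mol/kg
α₀ = 1/(1 + K1/[H⁺] + K1K2/[H⁺]²) = 1/(1 + 10^+1.97 + 10^+0.89) = 0.009795
DIC = [CO2*]/α₀ = 2.514×10^-5 / 0.009795 = 2.57 mmol/kg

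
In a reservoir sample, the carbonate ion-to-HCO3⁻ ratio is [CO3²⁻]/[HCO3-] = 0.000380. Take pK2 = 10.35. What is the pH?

pH = 6.93

From K2 = [H⁺][CO3²⁻]/[HCO3-]:  pH = pK2 + log₁₀([CO3²⁻]/[HCO3-])
log₁₀(0.000380) = -3.420
pH = 10.35 + (-3.420) = 6.93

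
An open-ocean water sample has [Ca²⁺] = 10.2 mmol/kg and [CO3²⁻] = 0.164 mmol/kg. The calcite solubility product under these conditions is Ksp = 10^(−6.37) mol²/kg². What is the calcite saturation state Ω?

Ksp = 10^(−6.37) = 4.266×10^-7
Ω = [Ca²⁺][CO3²⁻]/Ksp = (10.2×10^-3)(0.164×10^-3) / 4.266×10^-7 = 3.92

Ω = 3.92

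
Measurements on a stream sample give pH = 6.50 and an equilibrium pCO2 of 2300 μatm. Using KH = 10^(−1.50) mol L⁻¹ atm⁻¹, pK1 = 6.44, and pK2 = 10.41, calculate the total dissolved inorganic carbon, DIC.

DIC = 0.156 mmol/L

[CO2*] = KH · pCO2 = 10^(−1.50) × 2300×10^-6 = 7.273×10^-5 mol/L
α₀ = 1/(1 + K1/[H⁺] + K1K2/[H⁺]²) = 1/(1 + 10^+0.06 + 10^-3.85) = 0.4655
DIC = [CO2*]/α₀ = 7.273×10^-5 / 0.4655 = 0.156 mmol/L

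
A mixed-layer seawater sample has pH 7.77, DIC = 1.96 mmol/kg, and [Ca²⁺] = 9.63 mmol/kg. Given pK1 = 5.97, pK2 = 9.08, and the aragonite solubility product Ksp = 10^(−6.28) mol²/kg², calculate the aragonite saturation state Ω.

Ω = 1.65

α₂ = 1 / (1 + [H⁺]/K2 + [H⁺]²/(K1K2)) = 1 / (1 + 10^+1.31 + 10^-0.49)
   = 1 / (1 + 20.417 + 0.32359) = 1/21.741 = 0.04600
[CO3²⁻] = α₂ × DIC = 0.04600 × 1.96 = 0.09015 mmol/kg
Ksp = 10^(−6.28) = 5.248×10^-7
Ω = [Ca²⁺][CO3²⁻]/Ksp = (9.63×10^-3)(9.015×10^-5) / 5.248×10^-7 = 1.65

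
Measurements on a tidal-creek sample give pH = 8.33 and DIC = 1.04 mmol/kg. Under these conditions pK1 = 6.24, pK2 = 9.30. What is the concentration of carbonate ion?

α₂ = 1 / (1 + [H⁺]/K2 + [H⁺]²/(K1K2)) = 1 / (1 + 10^+0.97 + 10^-1.12)
   = 1 / (1 + 9.3325 + 0.075858) = 1/10.408 = 0.09608
[CO3²⁻] = α₂ × DIC = 0.09608 × 1.04 = 0.0999 mmol/kg

[CO3²⁻] = 0.0999 mmol/kg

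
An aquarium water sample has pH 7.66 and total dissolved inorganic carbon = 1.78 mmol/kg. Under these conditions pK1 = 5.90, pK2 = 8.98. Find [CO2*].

[CO2*] = 0.0290 mmol/kg

α₀ = 1 / (1 + K1/[H⁺] + K1K2/[H⁺]²) = 1 / (1 + 10^+1.76 + 10^+0.44)
   = 1 / (1 + 57.544 + 2.7542) = 1/61.298 = 0.01631
[CO2*] = α₀ × DIC = 0.01631 × 1.78 = 0.0290 mmol/kg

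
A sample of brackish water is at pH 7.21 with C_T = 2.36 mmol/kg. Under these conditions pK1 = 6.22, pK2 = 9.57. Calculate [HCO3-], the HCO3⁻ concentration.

[HCO3⁻] = 2.13 mmol/kg

α₁ = 1 / (1 + [H⁺]/K1 + K2/[H⁺]) = 1 / (1 + 10^-0.99 + 10^-2.36)
   = 1 / (1 + 0.10233 + 0.0043652) = 1/1.1067 = 0.9036
[HCO3⁻] = α₁ × DIC = 0.9036 × 2.36 = 2.13 mmol/kg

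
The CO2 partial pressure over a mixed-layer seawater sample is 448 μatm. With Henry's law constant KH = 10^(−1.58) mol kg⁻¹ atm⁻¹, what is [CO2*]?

[CO2*] = 11.8 μmol/kg

KH = 10^(−1.58) = 2.630×10^-2 mol kg⁻¹ atm⁻¹
[CO2*] = KH · pCO2 = 2.630×10^-2 × 448×10^-6 atm = 1.18×10^-5 mol/kg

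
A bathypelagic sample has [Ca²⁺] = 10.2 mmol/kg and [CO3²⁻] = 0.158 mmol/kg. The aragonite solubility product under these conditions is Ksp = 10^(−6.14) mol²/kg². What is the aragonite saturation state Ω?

Ksp = 10^(−6.14) = 7.244×10^-7
Ω = [Ca²⁺][CO3²⁻]/Ksp = (10.2×10^-3)(0.158×10^-3) / 7.244×10^-7 = 2.22

Ω = 2.22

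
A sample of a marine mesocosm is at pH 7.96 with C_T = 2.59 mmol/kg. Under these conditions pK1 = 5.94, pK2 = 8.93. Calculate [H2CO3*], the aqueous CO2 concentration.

[CO2*] = 0.0221 mmol/kg

α₀ = 1 / (1 + K1/[H⁺] + K1K2/[H⁺]²) = 1 / (1 + 10^+2.02 + 10^+1.05)
   = 1 / (1 + 104.71 + 11.220) = 1/116.93 = 0.008552
[CO2*] = α₀ × DIC = 0.008552 × 2.59 = 0.0221 mmol/kg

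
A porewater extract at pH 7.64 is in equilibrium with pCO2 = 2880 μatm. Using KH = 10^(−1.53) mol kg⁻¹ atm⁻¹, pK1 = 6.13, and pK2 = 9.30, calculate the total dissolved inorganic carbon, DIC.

DIC = 2.90 mmol/kg

[CO2*] = KH · pCO2 = 10^(−1.53) × 2880×10^-6 = 8.499×10^-5 mol/kg
α₀ = 1/(1 + K1/[H⁺] + K1K2/[H⁺]²) = 1/(1 + 10^+1.51 + 10^-0.15) = 0.02935
DIC = [CO2*]/α₀ = 8.499×10^-5 / 0.02935 = 2.90 mmol/kg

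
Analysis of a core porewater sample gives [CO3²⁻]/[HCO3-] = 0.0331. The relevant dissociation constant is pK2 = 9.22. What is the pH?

From K2 = [H⁺][CO3²⁻]/[HCO3-]:  pH = pK2 + log₁₀([CO3²⁻]/[HCO3-])
log₁₀(0.0331) = -1.480
pH = 9.22 + (-1.480) = 7.74

pH = 7.74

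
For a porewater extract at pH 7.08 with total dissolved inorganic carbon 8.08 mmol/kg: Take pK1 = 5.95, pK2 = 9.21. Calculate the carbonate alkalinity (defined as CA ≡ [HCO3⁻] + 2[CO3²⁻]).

CA = 7.58 mmol/kg

CA = [HCO3⁻] + 2[CO3²⁻] = (α₁ + 2α₂)·DIC
At pH 7.08: [H⁺]/K1 = 10^-1.13 = 0.074131, K2/[H⁺] = 10^-2.13 = 0.0074131
α₁ = 1/(1 + 0.074131 + 0.0074131) = 1/1.0815 = 0.9246; α₂ = α₁·K2/[H⁺] = 0.006854
α₁ + 2α₂ = 0.9383
CA = 0.9383 × 8.08 = 7.58 mmol/kg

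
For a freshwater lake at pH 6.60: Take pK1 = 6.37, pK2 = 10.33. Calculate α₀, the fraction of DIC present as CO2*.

α₀ = 1 / (1 + K1/[H⁺] + K1K2/[H⁺]²) = 1 / (1 + 10^+0.23 + 10^-3.50)
   = 1 / (1 + 1.6982 + 0.00031623) = 1/2.6986 = 0.3706

α₀ = 0.371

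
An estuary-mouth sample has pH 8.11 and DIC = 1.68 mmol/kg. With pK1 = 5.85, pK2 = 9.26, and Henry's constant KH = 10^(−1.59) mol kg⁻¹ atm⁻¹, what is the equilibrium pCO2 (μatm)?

α₀ = 1 / (1 + K1/[H⁺] + K1K2/[H⁺]²) = 1 / (1 + 10^+2.26 + 10^+1.11)
   = 1 / (1 + 181.97 + 12.882) = 1/195.85 = 0.005106
[CO2*] = α₀ × DIC = 0.005106 × 1.68 = 0.008578 mmol/kg = 8.578 μmol/kg
pCO2 = [CO2*]/KH = 8.578×10^-6 / 2.570×10^-2 = 334 μatm

pCO2 = 334 μatm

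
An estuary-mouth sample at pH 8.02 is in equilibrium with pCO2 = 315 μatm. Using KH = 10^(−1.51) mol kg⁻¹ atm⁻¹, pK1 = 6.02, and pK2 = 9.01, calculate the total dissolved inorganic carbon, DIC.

[CO2*] = KH · pCO2 = 10^(−1.51) × 315×10^-6 = 9.734×10^-6 mol/kg
α₀ = 1/(1 + K1/[H⁺] + K1K2/[H⁺]²) = 1/(1 + 10^+2.00 + 10^+1.01) = 0.008990
DIC = [CO2*]/α₀ = 9.734×10^-6 / 0.008990 = 1.08 mmol/kg

DIC = 1.08 mmol/kg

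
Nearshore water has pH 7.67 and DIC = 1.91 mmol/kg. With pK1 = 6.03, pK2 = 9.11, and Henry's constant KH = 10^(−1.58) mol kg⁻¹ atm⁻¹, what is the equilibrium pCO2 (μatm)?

α₀ = 1 / (1 + K1/[H⁺] + K1K2/[H⁺]²) = 1 / (1 + 10^+1.64 + 10^+0.20)
   = 1 / (1 + 43.652 + 1.5849) = 1/46.236 = 0.02163
[CO2*] = α₀ × DIC = 0.02163 × 1.91 = 0.04131 mmol/kg
pCO2 = [CO2*]/KH = 4.131×10^-5 / 2.630×10^-2 = 1570 μatm

pCO2 = 1570 μatm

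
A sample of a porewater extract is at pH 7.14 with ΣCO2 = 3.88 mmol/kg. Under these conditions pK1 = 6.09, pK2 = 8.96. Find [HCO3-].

[HCO3⁻] = 3.51 mmol/kg

α₁ = 1 / (1 + [H⁺]/K1 + K2/[H⁺]) = 1 / (1 + 10^-1.05 + 10^-1.82)
   = 1 / (1 + 0.089125 + 0.015136) = 1/1.1043 = 0.9056
[HCO3⁻] = α₁ × DIC = 0.9056 × 3.88 = 3.51 mmol/kg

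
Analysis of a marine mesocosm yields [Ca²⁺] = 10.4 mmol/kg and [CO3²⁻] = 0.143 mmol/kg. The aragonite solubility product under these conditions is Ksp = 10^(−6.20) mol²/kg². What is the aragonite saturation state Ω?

Ksp = 10^(−6.20) = 6.310×10^-7
Ω = [Ca²⁺][CO3²⁻]/Ksp = (10.4×10^-3)(0.143×10^-3) / 6.310×10^-7 = 2.36

Ω = 2.36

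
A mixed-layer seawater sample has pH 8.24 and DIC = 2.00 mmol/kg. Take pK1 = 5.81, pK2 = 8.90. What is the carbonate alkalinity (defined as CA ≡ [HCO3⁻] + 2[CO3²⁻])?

CA = 2.35 mmol/kg

CA = [HCO3⁻] + 2[CO3²⁻] = (α₁ + 2α₂)·DIC
At pH 8.24: [H⁺]/K1 = 10^-2.43 = 0.0037154, K2/[H⁺] = 10^-0.66 = 0.21878
α₁ = 1/(1 + 0.0037154 + 0.21878) = 1/1.2225 = 0.8180; α₂ = α₁·K2/[H⁺] = 0.1790
α₁ + 2α₂ = 1.1759
CA = 1.1759 × 2.00 = 2.35 mmol/kg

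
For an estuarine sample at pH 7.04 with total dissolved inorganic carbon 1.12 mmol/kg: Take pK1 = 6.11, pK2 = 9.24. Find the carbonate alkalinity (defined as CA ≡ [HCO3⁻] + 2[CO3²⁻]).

CA = [HCO3⁻] + 2[CO3²⁻] = (α₁ + 2α₂)·DIC
At pH 7.04: [H⁺]/K1 = 10^-0.93 = 0.11749, K2/[H⁺] = 10^-2.20 = 0.0063096
α₁ = 1/(1 + 0.11749 + 0.0063096) = 1/1.1238 = 0.8898; α₂ = α₁·K2/[H⁺] = 0.005615
α₁ + 2α₂ = 0.9011
CA = 0.9011 × 1.12 = 1.01 mmol/kg

CA = 1.01 mmol/kg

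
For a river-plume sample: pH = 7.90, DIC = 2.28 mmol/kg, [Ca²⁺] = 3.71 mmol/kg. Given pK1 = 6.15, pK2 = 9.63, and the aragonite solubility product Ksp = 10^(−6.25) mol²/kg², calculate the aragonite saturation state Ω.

α₂ = 1 / (1 + [H⁺]/K2 + [H⁺]²/(K1K2)) = 1 / (1 + 10^+1.73 + 10^-0.02)
   = 1 / (1 + 53.703 + 0.95499) = 1/55.658 = 0.01797
[CO3²⁻] = α₂ × DIC = 0.01797 × 2.28 = 0.04096 mmol/kg
Ksp = 10^(−6.25) = 5.623×10^-7
Ω = [Ca²⁺][CO3²⁻]/Ksp = (3.71×10^-3)(4.096×10^-5) / 5.623×10^-7 = 0.270

Ω = 0.270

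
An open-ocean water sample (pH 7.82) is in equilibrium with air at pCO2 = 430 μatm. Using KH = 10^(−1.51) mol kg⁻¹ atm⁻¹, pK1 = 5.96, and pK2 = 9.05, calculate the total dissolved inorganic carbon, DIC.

DIC = 1.03 mmol/kg

[CO2*] = KH · pCO2 = 10^(−1.51) × 430×10^-6 = 1.329×10^-5 mol/kg
α₀ = 1/(1 + K1/[H⁺] + K1K2/[H⁺]²) = 1/(1 + 10^+1.86 + 10^+0.63) = 0.01287
DIC = [CO2*]/α₀ = 1.329×10^-5 / 0.01287 = 1.03 mmol/kg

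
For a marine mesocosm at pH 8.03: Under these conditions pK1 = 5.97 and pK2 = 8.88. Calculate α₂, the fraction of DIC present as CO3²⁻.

α₂ = 0.123

α₂ = 1 / (1 + [H⁺]/K2 + [H⁺]²/(K1K2)) = 1 / (1 + 10^+0.85 + 10^-1.21)
   = 1 / (1 + 7.0795 + 0.061660) = 1/8.1411 = 0.1228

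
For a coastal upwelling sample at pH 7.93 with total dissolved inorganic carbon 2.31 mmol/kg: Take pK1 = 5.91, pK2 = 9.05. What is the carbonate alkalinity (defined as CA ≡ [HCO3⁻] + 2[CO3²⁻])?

CA = 2.45 mmol/kg

CA = [HCO3⁻] + 2[CO3²⁻] = (α₁ + 2α₂)·DIC
At pH 7.93: [H⁺]/K1 = 10^-2.02 = 0.0095499, K2/[H⁺] = 10^-1.12 = 0.075858
α₁ = 1/(1 + 0.0095499 + 0.075858) = 1/1.0854 = 0.9213; α₂ = α₁·K2/[H⁺] = 0.06989
α₁ + 2α₂ = 1.0611
CA = 1.0611 × 2.31 = 2.45 mmol/kg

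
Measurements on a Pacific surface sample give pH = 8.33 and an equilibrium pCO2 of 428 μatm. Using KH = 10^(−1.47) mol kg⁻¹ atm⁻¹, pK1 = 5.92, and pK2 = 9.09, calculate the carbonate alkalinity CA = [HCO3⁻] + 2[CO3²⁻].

CA = 5.02 mmol/kg

[CO2*] = KH · pCO2 = 10^(−1.47) × 428×10^-6 = 1.450×10^-5 mol/kg
α₀ = 1/(1 + K1/[H⁺] + K1K2/[H⁺]²) = 1/(1 + 10^+2.41 + 10^+1.65) = 0.003304
DIC = [CO2*]/α₀ = 1.450×10^-5 / 0.003304 = 4.390 mmol/kg
CA = (α₁ + 2α₂)·DIC = (0.8491 + 2×0.1476) × 4.390 = 5.02 mmol/kg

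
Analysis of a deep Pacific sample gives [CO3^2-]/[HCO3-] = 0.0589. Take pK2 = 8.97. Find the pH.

pH = 7.74

From K2 = [H⁺][CO3^2-]/[HCO3-]:  pH = pK2 + log₁₀([CO3^2-]/[HCO3-])
log₁₀(0.0589) = -1.230
pH = 8.97 + (-1.230) = 7.74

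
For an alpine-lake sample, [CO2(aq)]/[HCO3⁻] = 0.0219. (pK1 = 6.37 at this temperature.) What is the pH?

pH = 8.03

From K1 = [H⁺][HCO3⁻]/[CO2(aq)]:  pH = pK1 − log₁₀([CO2(aq)]/[HCO3⁻])
log₁₀(0.0219) = -1.660
pH = 6.37 − (-1.660) = 8.03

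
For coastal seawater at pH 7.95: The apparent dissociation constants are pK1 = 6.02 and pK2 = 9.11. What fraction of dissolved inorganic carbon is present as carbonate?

α₂ = 0.0640

α₂ = 1 / (1 + [H⁺]/K2 + [H⁺]²/(K1K2)) = 1 / (1 + 10^+1.16 + 10^-0.77)
   = 1 / (1 + 14.454 + 0.16982) = 1/15.624 = 0.06400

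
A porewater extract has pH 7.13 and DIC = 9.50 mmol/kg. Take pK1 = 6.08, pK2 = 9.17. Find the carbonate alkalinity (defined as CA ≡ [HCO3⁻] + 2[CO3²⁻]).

CA = [HCO3⁻] + 2[CO3²⁻] = (α₁ + 2α₂)·DIC
At pH 7.13: [H⁺]/K1 = 10^-1.05 = 0.089125, K2/[H⁺] = 10^-2.04 = 0.0091201
α₁ = 1/(1 + 0.089125 + 0.0091201) = 1/1.0982 = 0.9105; α₂ = α₁·K2/[H⁺] = 0.008304
α₁ + 2α₂ = 0.9272
CA = 0.9272 × 9.50 = 8.81 mmol/kg

CA = 8.81 mmol/kg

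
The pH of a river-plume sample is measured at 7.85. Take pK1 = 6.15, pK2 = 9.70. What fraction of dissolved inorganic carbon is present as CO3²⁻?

α₂ = 1 / (1 + [H⁺]/K2 + [H⁺]²/(K1K2)) = 1 / (1 + 10^+1.85 + 10^+0.15)
   = 1 / (1 + 70.795 + 1.4125) = 1/73.207 = 0.01366

α₂ = 0.0137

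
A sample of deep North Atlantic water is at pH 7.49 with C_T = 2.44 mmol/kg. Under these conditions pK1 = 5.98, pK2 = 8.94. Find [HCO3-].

[HCO3⁻] = 2.29 mmol/kg

α₁ = 1 / (1 + [H⁺]/K1 + K2/[H⁺]) = 1 / (1 + 10^-1.51 + 10^-1.45)
   = 1 / (1 + 0.030903 + 0.035481) = 1/1.0664 = 0.9377
[HCO3⁻] = α₁ × DIC = 0.9377 × 2.44 = 2.29 mmol/kg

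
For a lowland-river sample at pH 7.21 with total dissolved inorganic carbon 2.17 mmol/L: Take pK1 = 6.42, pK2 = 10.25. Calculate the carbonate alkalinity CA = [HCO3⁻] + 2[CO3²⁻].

CA = 1.87 mmol/L

CA = [HCO3⁻] + 2[CO3²⁻] = (α₁ + 2α₂)·DIC
At pH 7.21: [H⁺]/K1 = 10^-0.79 = 0.16218, K2/[H⁺] = 10^-3.04 = 0.00091201
α₁ = 1/(1 + 0.16218 + 0.00091201) = 1/1.1631 = 0.8598; α₂ = α₁·K2/[H⁺] = 0.0007841
α₁ + 2α₂ = 0.8613
CA = 0.8613 × 2.17 = 1.87 mmol/L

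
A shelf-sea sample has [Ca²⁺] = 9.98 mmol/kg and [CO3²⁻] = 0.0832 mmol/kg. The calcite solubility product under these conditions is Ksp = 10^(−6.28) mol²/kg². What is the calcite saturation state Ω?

Ksp = 10^(−6.28) = 5.248×10^-7
Ω = [Ca²⁺][CO3²⁻]/Ksp = (9.98×10^-3)(0.0832×10^-3) / 5.248×10^-7 = 1.58

Ω = 1.58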